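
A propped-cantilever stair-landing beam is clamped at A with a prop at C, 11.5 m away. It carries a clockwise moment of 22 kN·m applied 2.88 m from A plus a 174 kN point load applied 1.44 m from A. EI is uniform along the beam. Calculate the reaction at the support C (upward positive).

Remove the prop at C; the released (primary) structure is a cantilever built in at A.
Free-end deflection of the primary structure under the applied loading (downward +):
  clockwise couple 22 at a = 2.88: M₀a(2L − a)/(2EI) = 637.4/EI
  point load 174 at a = 1.44: Pa²(3L − a)/(6EI) = 1988/EI
  δ_0 = 2625/EI
Flexibility coefficient — unit upward force at C: δ_{CC} = L³/(3EI) = 507/EI.
The prop prevents deflection at C: R_C = δ_0/δ_{CC} = 2625/507 = 5.179 kN.

R_C = 5.179 kN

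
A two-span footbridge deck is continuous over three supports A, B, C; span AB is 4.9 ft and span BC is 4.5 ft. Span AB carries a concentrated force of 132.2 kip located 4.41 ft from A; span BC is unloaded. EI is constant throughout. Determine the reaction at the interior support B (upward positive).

Insert a hinge at B; M_B is the redundant, and each span becomes simply supported.
Rotations at B on the released spans (each span's end-slope, ×1/EI):
  span AB: point load 132.2 at a = 4.41: Pab(L + a)/(6LEI) = 90.46/EI
  relative rotation θ_0 = (90.46 + 0)/EI = 90.46/EI
A unit hogging moment at B produces rotation L₁/(3EI) + L₂/(3EI) = 3.133/EI.
Slope continuity at B: θ_0 = M_B·3.133/EI, so M_B = 90.46/3.133 = 28.87 kip·ft (hogging).
Span AB, ΣM about A with M_B applied at B: R_B^{AB}·4.9 = 583 + 28.87, so R_B^{AB} = 124.9 kip and R_A = 132.2 − 124.9 = 7.328 kip.
Span BC, ΣM about C: R_B^{BC}·4.5 = 0 + 28.87, so R_B^{BC} = 6.416 kip and R_C = 0 − 6.416 = -6.416 kip.
R_B = 124.9 + 6.416 = 131.3 kip.

R_B = 131.3 kip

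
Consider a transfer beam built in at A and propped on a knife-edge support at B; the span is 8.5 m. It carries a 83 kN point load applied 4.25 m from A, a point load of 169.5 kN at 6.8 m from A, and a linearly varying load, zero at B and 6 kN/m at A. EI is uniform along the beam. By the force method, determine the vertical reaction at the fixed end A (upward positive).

Choose R_B as the redundant. The primary structure is the cantilever fixed at A.
Primary-structure tip deflection at B by superposition:
  point load 83 at a = 4.25: Pa²(3L − a)/(6EI) = 5310/EI
  point load 169.5 at a = 6.8: Pa²(3L − a)/(6EI) = 24427/EI
  triangular load, peak 6 at the fixed end: w₀L⁴/(30EI) = 1044/EI
  δ_0 = 30781/EI
Tip deflection under a unit load at B: L³/(3EI) = 204.7/EI.
The prop prevents deflection at B: R_B = δ_0/δ_{BB} = 30781/204.7 = 150.4 kN.
Vertical equilibrium: R_A = ΣP − R_B = 278 − 150.4 = 127.6 kN.

R_A = 127.6 kN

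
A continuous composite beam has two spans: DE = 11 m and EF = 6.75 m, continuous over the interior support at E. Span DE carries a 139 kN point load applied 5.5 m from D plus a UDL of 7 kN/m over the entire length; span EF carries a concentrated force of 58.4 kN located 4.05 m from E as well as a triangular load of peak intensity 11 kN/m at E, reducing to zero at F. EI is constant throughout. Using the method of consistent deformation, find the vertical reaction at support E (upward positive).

R_E = 223.3 kN

Take M_E as the redundant. Released structure: two simple spans DE and EF with a hinge at E.
End slopes at the hinge E, treating each span as simply supported:
  span DE: point load 139 at a = 5.5: Pab(L + a)/(6LEI) = 1051/EI
  span DE: UDL 7: wL³/(24EI) = 388.2/EI
  span EF: point load 58.4 at a = 4.05: Pab(L + b)/(6LEI) = 149/EI
  span EF: triangular load, peak 11: w₀L³/(45EI) = 75.18/EI
  relative rotation θ_0 = (1439 + 224.2)/EI = 1664/EI
A unit hogging moment at E produces rotation L₁/(3EI) + L₂/(3EI) = 5.917/EI.
Compatibility: M_E·(L₁+L₂)/(3EI) = θ_0, giving M_E = 281.2 kN·m (hogging).
Span DE, ΣM about D with M_E applied at E: R_E^{DE}·11 = 1188 + 281.2, so R_E^{DE} = 133.6 kN and R_D = 216 − 133.6 = 82.44 kN.
Span EF, ΣM about F: R_E^{EF}·6.75 = 324.7 + 281.2, so R_E^{EF} = 89.76 kN and R_F = 95.53 − 89.76 = 5.76 kN.
R_E = 133.6 + 89.76 = 223.3 kN.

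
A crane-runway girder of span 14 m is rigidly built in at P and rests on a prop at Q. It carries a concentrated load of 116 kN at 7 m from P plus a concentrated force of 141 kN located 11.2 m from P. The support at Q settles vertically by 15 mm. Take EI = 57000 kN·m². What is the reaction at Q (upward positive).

Take the reaction at Q as the redundant and release it; the primary structure is a cantilever fixed at P.
Primary-structure tip deflection at Q by superposition:
  point load 116 at a = 7: Pa²(3L − a)/(6EI) = 33157/EI
  point load 141 at a = 11.2: Pa²(3L − a)/(6EI) = 90793/EI
  δ_0 = 123950/EI
Flexibility coefficient — unit upward force at Q: δ_{QQ} = L³/(3EI) = 914.7/EI.
With EI = 57000 kN·m²: δ_0 = 2.1746 m and δ_{QQ} = 0.016047 m/kN.
Compatibility — the beam at Q must follow the support down by 0.015 m: δ_0 − R_Q·δ_{QQ} = 0.015, so R_Q = (2.1746 − 0.015)/0.016047 = 134.6 kN.

R_Q = 134.6 kN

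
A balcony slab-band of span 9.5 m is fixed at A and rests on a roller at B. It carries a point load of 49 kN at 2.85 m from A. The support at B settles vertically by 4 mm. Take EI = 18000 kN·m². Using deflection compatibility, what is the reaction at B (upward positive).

Choose R_B as the redundant. The primary structure is the cantilever fixed at A.
Deflection at B on the released cantilever, summing each load's contribution:
  point load 49 at a = 2.85: Pa²(3L − a)/(6EI) = 1701/EI
Tip deflection under a unit load at B: L³/(3EI) = 285.8/EI.
With EI = 18000 kN·m²: δ_0 = 0.094526 m and δ_{BB} = 0.015877 m/kN.
Compatibility — the beam at B must follow the support down by 0.004 m: δ_0 − R_B·δ_{BB} = 0.004, so R_B = (0.094526 − 0.004)/0.015877 = 5.702 kN.

R_B = 5.702 kN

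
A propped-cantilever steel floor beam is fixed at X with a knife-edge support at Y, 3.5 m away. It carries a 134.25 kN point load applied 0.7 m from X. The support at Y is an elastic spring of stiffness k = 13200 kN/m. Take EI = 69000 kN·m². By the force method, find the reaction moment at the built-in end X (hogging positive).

Release the roller at Y. Primary structure: cantilever fixed at X.
Downward deflection at the released point Y due to the loads:
  point load 134.25 at a = 0.7: Pa²(3L − a)/(6EI) = 107.4/EI
Tip deflection under a unit load at Y: L³/(3EI) = 14.29/EI.
With EI = 69000 kN·m²: δ_0 = 0.001557 m and δ_{YY} = 0.000207 m/kN.
Compatibility — the spring shortens by R_Y/k under the reaction it provides: δ_0 − R_Y·δ_{YY} = R_Y/k. With 1/k = 0.000076 m/kN, R_Y = δ_0 / (δ_{YY} + 1/k) = 0.001557 / (0.000207 + 0.000076) = 5.505 kN.
Moment equilibrium about X: M_X = Σ(load moments about X) − R_Y·L = 93.97 − 5.505×3.5 = 74.71 kN·m.

M_X = 74.71 kN·m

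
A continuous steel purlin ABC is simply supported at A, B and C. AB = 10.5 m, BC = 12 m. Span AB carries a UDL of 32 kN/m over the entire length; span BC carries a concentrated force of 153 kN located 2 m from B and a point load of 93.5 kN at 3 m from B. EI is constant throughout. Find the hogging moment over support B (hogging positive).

Release continuity at B by inserting a hinge; the redundant is the internal moment M_B. The primary structure is two simply-supported spans AB and BC.
End slopes at the hinge B, treating each span as simply supported:
  span AB: UDL 32: wL³/(24EI) = 1544/EI
  span BC: point load 153 at a = 2: Pab(L + b)/(6LEI) = 935/EI
  span BC: point load 93.5 at a = 3: Pab(L + b)/(6LEI) = 736.3/EI
  relative rotation θ_0 = (1544 + 1671)/EI = 3215/EI
A unit hogging moment at B produces rotation L₁/(3EI) + L₂/(3EI) = 7.5/EI.
Slope continuity at B: θ_0 = M_B·7.5/EI, so M_B = 3215/7.5 = 428.6 kN·m (hogging).

M_B = 428.6 kN·m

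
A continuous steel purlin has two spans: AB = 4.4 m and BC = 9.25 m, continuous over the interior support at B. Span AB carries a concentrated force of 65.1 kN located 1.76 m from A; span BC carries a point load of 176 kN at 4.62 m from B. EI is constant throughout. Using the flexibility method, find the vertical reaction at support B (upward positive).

R_B = 188.7 kN

Insert a hinge at B; M_B is the redundant, and each span becomes simply supported.
Rotations at B on the released spans (each span's end-slope, ×1/EI):
  span AB: point load 65.1 at a = 1.76: Pab(L + a)/(6LEI) = 70.58/EI
  span BC: point load 176 at a = 4.62: Pab(L + b)/(6LEI) = 941.5/EI
  relative rotation θ_0 = (70.58 + 941.5)/EI = 1012/EI
A unit hogging moment at B produces rotation L₁/(3EI) + L₂/(3EI) = 4.55/EI.
Slope continuity at B: θ_0 = M_B·4.55/EI, so M_B = 1012/4.55 = 222.4 kN·m (hogging).
Span AB, ΣM about A with M_B applied at B: R_B^{AB}·4.4 = 114.6 + 222.4, so R_B^{AB} = 76.59 kN and R_A = 65.1 − 76.59 = -11.49 kN.
Span BC, ΣM about C: R_B^{BC}·9.25 = 814.9 + 222.4, so R_B^{BC} = 112.1 kN and R_C = 176 − 112.1 = 63.86 kN.
R_B = 76.59 + 112.1 = 188.7 kN.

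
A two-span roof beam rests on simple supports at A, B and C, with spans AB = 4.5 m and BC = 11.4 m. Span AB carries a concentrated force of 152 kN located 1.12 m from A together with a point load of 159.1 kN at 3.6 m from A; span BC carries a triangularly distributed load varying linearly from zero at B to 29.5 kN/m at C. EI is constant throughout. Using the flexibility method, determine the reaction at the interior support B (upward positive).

R_B = 286.9 kN

Release continuity at B by inserting a hinge; the redundant is the internal moment M_B. The primary structure is two simply-supported spans AB and BC.
End slopes at the hinge B, treating each span as simply supported:
  span AB: point load 152 at a = 1.12: Pab(L + a)/(6LEI) = 119.8/EI
  span AB: point load 159.1 at a = 3.6: Pab(L + a)/(6LEI) = 154.6/EI
  span BC: triangular load, peak 29.5: 7w₀L³/(360EI) = 849.8/EI
  relative rotation θ_0 = (274.4 + 849.8)/EI = 1124/EI
A unit hogging moment at B produces rotation L₁/(3EI) + L₂/(3EI) = 5.3/EI.
Compatibility: M_B·(L₁+L₂)/(3EI) = θ_0, giving M_B = 212.1 kN·m (hogging).
Span AB, ΣM about A with M_B applied at B: R_B^{AB}·4.5 = 743 + 212.1, so R_B^{AB} = 212.2 kN and R_A = 311.1 − 212.2 = 98.85 kN.
Span BC, ΣM about C: R_B^{BC}·11.4 = 639 + 212.1, so R_B^{BC} = 74.66 kN and R_C = 168.2 − 74.66 = 93.49 kN.
R_B = 212.2 + 74.66 = 286.9 kN.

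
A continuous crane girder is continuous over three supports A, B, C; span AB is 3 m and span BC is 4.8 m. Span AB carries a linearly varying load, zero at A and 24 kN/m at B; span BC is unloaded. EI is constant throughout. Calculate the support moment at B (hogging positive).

M_B = 5.538 kN·m

Release continuity at B by inserting a hinge; the redundant is the internal moment M_B. The primary structure is two simply-supported spans AB and BC.
Discontinuity in slope at B on the released structure — sum the simple-span end rotations:
  span AB: triangular load, peak 24: w₀L³/(45EI) = 14.4/EI
  relative rotation θ_0 = (14.4 + 0)/EI = 14.4/EI
A unit hogging moment at B produces rotation L₁/(3EI) + L₂/(3EI) = 2.6/EI.
Compatibility: M_B·(L₁+L₂)/(3EI) = θ_0, giving M_B = 5.538 kN·m (hogging).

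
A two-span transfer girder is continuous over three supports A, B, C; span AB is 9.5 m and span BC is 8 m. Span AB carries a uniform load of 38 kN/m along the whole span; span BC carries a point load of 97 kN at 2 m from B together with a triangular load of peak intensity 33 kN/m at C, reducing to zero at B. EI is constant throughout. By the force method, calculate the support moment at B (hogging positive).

Insert a hinge at B; M_B is the redundant, and each span becomes simply supported.
Discontinuity in slope at B on the released structure — sum the simple-span end rotations:
  span AB: UDL 38: wL³/(24EI) = 1358/EI
  span BC: point load 97 at a = 2: Pab(L + b)/(6LEI) = 339.5/EI
  span BC: triangular load, peak 33: 7w₀L³/(360EI) = 328.5/EI
  relative rotation θ_0 = (1358 + 668)/EI = 2026/EI
A unit hogging moment at B produces rotation L₁/(3EI) + L₂/(3EI) = 5.833/EI.
Slope continuity at B: θ_0 = M_B·5.833/EI, so M_B = 2026/5.833 = 347.2 kN·m (hogging).

M_B = 347.2 kN·m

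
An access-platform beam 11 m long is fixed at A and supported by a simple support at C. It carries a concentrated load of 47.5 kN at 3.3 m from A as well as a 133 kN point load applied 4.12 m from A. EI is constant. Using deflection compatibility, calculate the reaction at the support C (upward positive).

Remove the prop at C; the released (primary) structure is a cantilever built in at A.
Downward deflection at the released point C due to the loads:
  point load 47.5 at a = 3.3: Pa²(3L − a)/(6EI) = 2561/EI
  point load 133 at a = 4.12: Pa²(3L − a)/(6EI) = 10867/EI
  δ_0 = 13427/EI
Tip deflection under a unit load at C: L³/(3EI) = 443.7/EI.
The prop prevents deflection at C: R_C = δ_0/δ_{CC} = 13427/443.7 = 30.26 kN.

R_C = 30.26 kN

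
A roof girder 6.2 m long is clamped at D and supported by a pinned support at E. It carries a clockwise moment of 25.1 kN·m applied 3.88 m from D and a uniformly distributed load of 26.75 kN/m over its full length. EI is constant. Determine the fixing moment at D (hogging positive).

Choose R_E as the redundant. The primary structure is the cantilever fixed at D.
Primary-structure tip deflection at E by superposition:
  clockwise couple 25.1 at a = 3.88: M₀a(2L − a)/(2EI) = 414.9/EI
  UDL 26.75: wL⁴/(8EI) = 4941/EI
  δ_0 = 5356/EI
Flexibility coefficient — unit upward force at E: δ_{EE} = L³/(3EI) = 79.44/EI.
Compatibility at E: δ_0 − R_E·δ_{EE} = 0, so R_E = 5356/79.44 = 67.42 kN.
Moment equilibrium about D: M_D = Σ(load moments about D) − R_E·L = 539.2 − 67.42×6.2 = 121.3 kN·m.

M_D = 121.3 kN·m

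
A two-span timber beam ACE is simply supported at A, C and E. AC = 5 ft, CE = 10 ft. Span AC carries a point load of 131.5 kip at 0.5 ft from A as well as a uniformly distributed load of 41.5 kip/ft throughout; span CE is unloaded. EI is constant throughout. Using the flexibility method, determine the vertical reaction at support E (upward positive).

R_E = -5.408 kip

Release continuity at C by inserting a hinge; the redundant is the internal moment M_C. The primary structure is two simply-supported spans AC and CE.
Rotations at C on the released spans (each span's end-slope, ×1/EI):
  span AC: point load 131.5 at a = 0.5: Pab(L + a)/(6LEI) = 54.24/EI
  span AC: UDL 41.5: wL³/(24EI) = 216.1/EI
  relative rotation θ_0 = (270.4 + 0)/EI = 270.4/EI
A unit hogging moment at C produces rotation L₁/(3EI) + L₂/(3EI) = 5/EI.
Slope continuity at C: θ_0 = M_C·5/EI, so M_C = 270.4/5 = 54.08 kip·ft (hogging).
Span CE, ΣM about E: R_C^{CE}·10 = 0 + 54.08, so R_C^{CE} = 5.408 kip and R_E = 0 − 5.408 = -5.408 kip.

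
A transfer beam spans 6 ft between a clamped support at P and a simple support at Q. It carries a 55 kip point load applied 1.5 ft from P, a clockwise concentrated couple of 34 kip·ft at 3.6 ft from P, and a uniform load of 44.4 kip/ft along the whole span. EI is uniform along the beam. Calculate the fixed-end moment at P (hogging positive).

M_P = 245.1 kip·ft

Choose R_Q as the redundant. The primary structure is the cantilever fixed at P.
Free-end deflection of the primary structure under the applied loading (downward +):
  point load 55 at a = 1.5: Pa²(3L − a)/(6EI) = 340.3/EI
  clockwise couple 34 at a = 3.6: M₀a(2L − a)/(2EI) = 514.1/EI
  UDL 44.4: wL⁴/(8EI) = 7193/EI
  δ_0 = 8047/EI
Flexibility coefficient — unit upward force at Q: δ_{QQ} = L³/(3EI) = 72/EI.
The prop prevents deflection at Q: R_Q = δ_0/δ_{QQ} = 8047/72 = 111.8 kip.
Moment equilibrium about P: M_P = Σ(load moments about P) − R_Q·L = 915.7 − 111.8×6 = 245.1 kip·ft.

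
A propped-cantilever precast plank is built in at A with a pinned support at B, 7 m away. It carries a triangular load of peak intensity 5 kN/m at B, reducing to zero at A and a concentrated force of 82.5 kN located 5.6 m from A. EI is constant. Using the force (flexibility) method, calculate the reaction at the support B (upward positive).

R_B = 67.7 kN

Remove the prop at B; the released (primary) structure is a cantilever built in at A.
Free-end deflection of the primary structure under the applied loading (downward +):
  triangular load, peak 5 at the free end: 11w₀L⁴/(120EI) = 1100/EI
  point load 82.5 at a = 5.6: Pa²(3L − a)/(6EI) = 6640/EI
  δ_0 = 7741/EI
Tip deflection under a unit load at B: L³/(3EI) = 114.3/EI.
The prop prevents deflection at B: R_B = δ_0/δ_{BB} = 7741/114.3 = 67.7 kN.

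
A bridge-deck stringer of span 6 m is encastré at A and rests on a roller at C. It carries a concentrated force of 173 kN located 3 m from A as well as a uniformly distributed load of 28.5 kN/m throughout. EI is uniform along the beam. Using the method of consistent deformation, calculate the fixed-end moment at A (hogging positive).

Remove the prop at C; the released (primary) structure is a cantilever built in at A.
Free-end deflection of the primary structure under the applied loading (downward +):
  point load 173 at a = 3: Pa²(3L − a)/(6EI) = 3892/EI
  UDL 28.5: wL⁴/(8EI) = 4617/EI
  δ_0 = 8510/EI
Flexibility coefficient — unit upward force at C: δ_{CC} = L³/(3EI) = 72/EI.
The prop prevents deflection at C: R_C = δ_0/δ_{CC} = 8510/72 = 118.2 kN.
Moment equilibrium about A: M_A = Σ(load moments about A) − R_C·L = 1032 − 118.2×6 = 322.9 kN·m.

M_A = 322.9 kN·m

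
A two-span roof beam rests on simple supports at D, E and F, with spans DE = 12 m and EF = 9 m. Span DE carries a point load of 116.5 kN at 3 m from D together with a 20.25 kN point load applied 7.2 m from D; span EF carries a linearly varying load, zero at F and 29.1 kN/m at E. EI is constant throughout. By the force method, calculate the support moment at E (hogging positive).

Release continuity at E by inserting a hinge; the redundant is the internal moment M_E. The primary structure is two simply-supported spans DE and EF.
Discontinuity in slope at E on the released structure — sum the simple-span end rotations:
  span DE: point load 116.5 at a = 3: Pab(L + a)/(6LEI) = 655.3/EI
  span DE: point load 20.25 at a = 7.2: Pab(L + a)/(6LEI) = 186.6/EI
  span EF: triangular load, peak 29.1: w₀L³/(45EI) = 471.4/EI
  relative rotation θ_0 = (841.9 + 471.4)/EI = 1313/EI
A unit hogging moment at E produces rotation L₁/(3EI) + L₂/(3EI) = 7/EI.
Compatibility: M_E·(L₁+L₂)/(3EI) = θ_0, giving M_E = 187.6 kN·m (hogging).

M_E = 187.6 kN·m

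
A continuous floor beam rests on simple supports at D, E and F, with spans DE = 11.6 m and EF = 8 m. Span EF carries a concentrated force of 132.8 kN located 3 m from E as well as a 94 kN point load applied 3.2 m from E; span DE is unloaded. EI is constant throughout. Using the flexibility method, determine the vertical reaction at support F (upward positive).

Insert a hinge at E; M_E is the redundant, and each span becomes simply supported.
End slopes at the hinge E, treating each span as simply supported:
  span EF: point load 132.8 at a = 3: Pab(L + b)/(6LEI) = 539.5/EI
  span EF: point load 94 at a = 3.2: Pab(L + b)/(6LEI) = 385/EI
  relative rotation θ_0 = (0 + 924.5)/EI = 924.5/EI
A unit hogging moment at E produces rotation L₁/(3EI) + L₂/(3EI) = 6.533/EI.
Compatibility: M_E·(L₁+L₂)/(3EI) = θ_0, giving M_E = 141.5 kN·m (hogging).
Span EF, ΣM about F: R_E^{EF}·8 = 1115 + 141.5, so R_E^{EF} = 157.1 kN and R_F = 226.8 − 157.1 = 69.71 kN.

R_F = 69.71 kN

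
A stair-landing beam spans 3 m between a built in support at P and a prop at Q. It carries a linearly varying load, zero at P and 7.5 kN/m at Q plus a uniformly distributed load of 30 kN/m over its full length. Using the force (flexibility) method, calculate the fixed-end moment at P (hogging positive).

M_P = 37.69 kN·m

Release the roller at Q. Primary structure: cantilever fixed at P.
Deflection at Q on the released cantilever, summing each load's contribution:
  triangular load, peak 7.5 at the free end: 11w₀L⁴/(120EI) = 55.69/EI
  UDL 30: wL⁴/(8EI) = 303.8/EI
  δ_0 = 359.4/EI
Flexibility coefficient — unit upward force at Q: δ_{QQ} = L³/(3EI) = 9/EI.
The prop prevents deflection at Q: R_Q = δ_0/δ_{QQ} = 359.4/9 = 39.94 kN.
Moment equilibrium about P: M_P = Σ(load moments about P) − R_Q·L = 157.5 − 39.94×3 = 37.69 kN·m.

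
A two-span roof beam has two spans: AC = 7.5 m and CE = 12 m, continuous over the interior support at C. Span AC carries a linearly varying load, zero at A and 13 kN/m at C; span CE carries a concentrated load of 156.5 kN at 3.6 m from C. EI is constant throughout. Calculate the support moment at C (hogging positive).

Release continuity at C by inserting a hinge; the redundant is the internal moment M_C. The primary structure is two simply-supported spans AC and CE.
End slopes at the hinge C, treating each span as simply supported:
  span AC: triangular load, peak 13: w₀L³/(45EI) = 121.9/EI
  span CE: point load 156.5 at a = 3.6: Pab(L + b)/(6LEI) = 1341/EI
  relative rotation θ_0 = (121.9 + 1341)/EI = 1463/EI
A unit hogging moment at C produces rotation L₁/(3EI) + L₂/(3EI) = 6.5/EI.
Compatibility: M_C·(L₁+L₂)/(3EI) = θ_0, giving M_C = 225 kN·m (hogging).

M_C = 225 kN·m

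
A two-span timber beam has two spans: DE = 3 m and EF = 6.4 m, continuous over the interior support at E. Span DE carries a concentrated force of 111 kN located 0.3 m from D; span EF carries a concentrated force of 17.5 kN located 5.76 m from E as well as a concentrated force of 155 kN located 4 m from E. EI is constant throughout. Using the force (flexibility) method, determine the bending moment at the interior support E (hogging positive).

M_E = 117.9 kN·m

Release continuity at E by inserting a hinge; the redundant is the internal moment M_E. The primary structure is two simply-supported spans DE and EF.
End slopes at the hinge E, treating each span as simply supported:
  span DE: point load 111 at a = 0.3: Pab(L + a)/(6LEI) = 16.48/EI
  span EF: point load 17.5 at a = 5.76: Pab(L + b)/(6LEI) = 11.83/EI
  span EF: point load 155 at a = 4: Pab(L + b)/(6LEI) = 341/EI
  relative rotation θ_0 = (16.48 + 352.8)/EI = 369.3/EI
A unit hogging moment at E produces rotation L₁/(3EI) + L₂/(3EI) = 3.133/EI.
Slope continuity at E: θ_0 = M_E·3.133/EI, so M_E = 369.3/3.133 = 117.9 kN·m (hogging).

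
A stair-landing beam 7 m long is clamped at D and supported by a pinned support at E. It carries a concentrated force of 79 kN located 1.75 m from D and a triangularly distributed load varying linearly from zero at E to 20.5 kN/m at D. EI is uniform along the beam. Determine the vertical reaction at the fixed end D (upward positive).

Remove the prop at E; the released (primary) structure is a cantilever built in at D.
Deflection at E on the released cantilever, summing each load's contribution:
  point load 79 at a = 1.75: Pa²(3L − a)/(6EI) = 776.2/EI
  triangular load, peak 20.5 at the fixed end: w₀L⁴/(30EI) = 1641/EI
  δ_0 = 2417/EI
Tip deflection under a unit load at E: L³/(3EI) = 114.3/EI.
Compatibility at E: δ_0 − R_E·δ_{EE} = 0, so R_E = 2417/114.3 = 21.14 kN.
Vertical equilibrium: R_D = ΣP − R_E = 150.8 − 21.14 = 129.6 kN.

R_D = 129.6 kN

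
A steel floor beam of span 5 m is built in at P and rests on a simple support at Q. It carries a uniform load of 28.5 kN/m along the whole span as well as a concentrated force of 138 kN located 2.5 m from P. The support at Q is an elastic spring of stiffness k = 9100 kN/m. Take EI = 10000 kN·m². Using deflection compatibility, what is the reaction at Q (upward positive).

R_Q = 94.08 kN

Choose R_Q as the redundant. The primary structure is the cantilever fixed at P.
Free-end deflection of the primary structure under the applied loading (downward +):
  UDL 28.5: wL⁴/(8EI) = 2227/EI
  point load 138 at a = 2.5: Pa²(3L − a)/(6EI) = 1797/EI
  δ_0 = 4023/EI
Flexibility coefficient — unit upward force at Q: δ_{QQ} = L³/(3EI) = 41.67/EI.
With EI = 10000 kN·m²: δ_0 = 0.40234 m and δ_{QQ} = 0.004167 m/kN.
Compatibility — the spring shortens by R_Q/k under the reaction it provides: δ_0 − R_Q·δ_{QQ} = R_Q/k. With 1/k = 0.00011 m/kN, R_Q = δ_0 / (δ_{QQ} + 1/k) = 0.40234 / (0.004167 + 0.00011) = 94.08 kN.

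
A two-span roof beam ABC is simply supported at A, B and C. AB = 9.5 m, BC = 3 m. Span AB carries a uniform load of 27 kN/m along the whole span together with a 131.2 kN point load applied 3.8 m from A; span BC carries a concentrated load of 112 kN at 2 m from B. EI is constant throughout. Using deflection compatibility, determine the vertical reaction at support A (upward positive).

Take M_B as the redundant. Released structure: two simple spans AB and BC with a hinge at B.
Rotations at B on the released spans (each span's end-slope, ×1/EI):
  span AB: UDL 27: wL³/(24EI) = 964.5/EI
  span AB: point load 131.2 at a = 3.8: Pab(L + a)/(6LEI) = 663.1/EI
  span BC: point load 112 at a = 2: Pab(L + b)/(6LEI) = 49.78/EI
  relative rotation θ_0 = (1628 + 49.78)/EI = 1677/EI
A unit hogging moment at B produces rotation L₁/(3EI) + L₂/(3EI) = 4.167/EI.
Slope continuity at B: θ_0 = M_B·4.167/EI, so M_B = 1677/4.167 = 402.6 kN·m (hogging).
Span AB, ΣM about A with M_B applied at B: R_B^{AB}·9.5 = 1717 + 402.6, so R_B^{AB} = 223.1 kN and R_A = 387.7 − 223.1 = 164.6 kN.

R_A = 164.6 kN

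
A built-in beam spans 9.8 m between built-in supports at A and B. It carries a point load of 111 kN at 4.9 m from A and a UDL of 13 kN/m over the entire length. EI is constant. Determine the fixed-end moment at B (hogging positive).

M_B = 240 kN·m

Take the two fixed-end moments M_A, M_B as redundants; the released structure is the simple span AB.
On the primary (simply-supported) span, the end slopes from the loading are:
  at A: point load 111 at a = 4.9: Pab(L + b)/(6LEI) = 666.3/EI
  at B: point load 111 at a = 4.9: Pab(L + a)/(6LEI) = 666.3/EI
  at A: UDL 13: wL³/(24EI) = 509.8/EI
  at B: UDL 13: wL³/(24EI) = 509.8/EI
  θ_A0 = 1176/EI,  θ_B0 = 1176/EI
Flexibility coefficients: a unit moment at one end gives L/(3EI) there and L/(6EI) at the far end, so f₁₁ = f₂₂ = 3.267/EI and f₁₂ = f₂₁ = 1.633/EI.
Compatibility — zero rotation at each built-in end:
  3.267 M_A + 1.633 M_B = 1176
  1.633 M_A + 3.267 M_B = 1176
Solving the pair gives M_A = 240 kN·m and M_B = 240 kN·m (hogging).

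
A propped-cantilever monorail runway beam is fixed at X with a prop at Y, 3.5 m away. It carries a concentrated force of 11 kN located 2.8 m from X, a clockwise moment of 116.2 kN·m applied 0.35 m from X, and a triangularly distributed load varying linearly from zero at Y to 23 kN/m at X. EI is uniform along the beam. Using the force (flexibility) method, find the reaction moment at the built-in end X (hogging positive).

M_X = 105.6 kN·m

Remove the prop at Y; the released (primary) structure is a cantilever built in at X.
Free-end deflection of the primary structure under the applied loading (downward +):
  point load 11 at a = 2.8: Pa²(3L − a)/(6EI) = 110.7/EI
  clockwise couple 116.2 at a = 0.35: M₀a(2L − a)/(2EI) = 135.2/EI
  triangular load, peak 23 at the fixed end: w₀L⁴/(30EI) = 115/EI
  δ_0 = 361/EI
Tip deflection under a unit load at Y: L³/(3EI) = 14.29/EI.
Compatibility at Y: δ_0 − R_Y·δ_{YY} = 0, so R_Y = 361/14.29 = 25.26 kN.
Moment equilibrium about X: M_X = Σ(load moments about X) − R_Y·L = 194 − 25.26×3.5 = 105.6 kN·m.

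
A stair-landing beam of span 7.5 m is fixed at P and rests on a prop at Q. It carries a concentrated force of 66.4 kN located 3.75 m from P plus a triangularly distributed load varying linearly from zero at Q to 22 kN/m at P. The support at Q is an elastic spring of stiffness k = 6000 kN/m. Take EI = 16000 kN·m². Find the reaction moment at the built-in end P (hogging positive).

Release the roller at Q. Primary structure: cantilever fixed at P.
Downward deflection at the released point Q due to the loads:
  point load 66.4 at a = 3.75: Pa²(3L − a)/(6EI) = 2918/EI
  triangular load, peak 22 at the fixed end: w₀L⁴/(30EI) = 2320/EI
  δ_0 = 5238/EI
Flexibility coefficient — unit upward force at Q: δ_{QQ} = L³/(3EI) = 140.6/EI.
With EI = 16000 kN·m²: δ_0 = 0.32739 m and δ_{QQ} = 0.008789 m/kN.
Compatibility — the spring shortens by R_Q/k under the reaction it provides: δ_0 − R_Q·δ_{QQ} = R_Q/k. With 1/k = 0.000167 m/kN, R_Q = δ_0 / (δ_{QQ} + 1/k) = 0.32739 / (0.008789 + 0.000167) = 36.56 kN.
Moment equilibrium about P: M_P = Σ(load moments about P) − R_Q·L = 455.2 − 36.56×7.5 = 181.1 kN·m.

M_P = 181.1 kN·m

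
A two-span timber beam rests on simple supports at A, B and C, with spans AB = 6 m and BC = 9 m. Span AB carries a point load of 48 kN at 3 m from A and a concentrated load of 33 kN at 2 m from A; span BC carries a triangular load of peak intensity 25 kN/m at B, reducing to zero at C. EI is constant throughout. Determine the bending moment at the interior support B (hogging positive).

M_B = 114.3 kN·m

Take M_B as the redundant. Released structure: two simple spans AB and BC with a hinge at B.
Discontinuity in slope at B on the released structure — sum the simple-span end rotations:
  span AB: point load 48 at a = 3: Pab(L + a)/(6LEI) = 108/EI
  span AB: point load 33 at a = 2: Pab(L + a)/(6LEI) = 58.67/EI
  span BC: triangular load, peak 25: w₀L³/(45EI) = 405/EI
  relative rotation θ_0 = (166.7 + 405)/EI = 571.7/EI
A unit hogging moment at B produces rotation L₁/(3EI) + L₂/(3EI) = 5/EI.
Slope continuity at B: θ_0 = M_B·5/EI, so M_B = 571.7/5 = 114.3 kN·m (hogging).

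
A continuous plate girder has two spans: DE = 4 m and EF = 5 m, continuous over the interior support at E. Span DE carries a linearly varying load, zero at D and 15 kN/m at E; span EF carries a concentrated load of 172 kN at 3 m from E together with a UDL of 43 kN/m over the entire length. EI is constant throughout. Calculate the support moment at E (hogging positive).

M_E = 162 kN·m

Take M_E as the redundant. Released structure: two simple spans DE and EF with a hinge at E.
End slopes at the hinge E, treating each span as simply supported:
  span DE: triangular load, peak 15: w₀L³/(45EI) = 21.33/EI
  span EF: point load 172 at a = 3: Pab(L + b)/(6LEI) = 240.8/EI
  span EF: UDL 43: wL³/(24EI) = 224/EI
  relative rotation θ_0 = (21.33 + 464.8)/EI = 486.1/EI
A unit hogging moment at E produces rotation L₁/(3EI) + L₂/(3EI) = 3/EI.
Compatibility: M_E·(L₁+L₂)/(3EI) = θ_0, giving M_E = 162 kN·m (hogging).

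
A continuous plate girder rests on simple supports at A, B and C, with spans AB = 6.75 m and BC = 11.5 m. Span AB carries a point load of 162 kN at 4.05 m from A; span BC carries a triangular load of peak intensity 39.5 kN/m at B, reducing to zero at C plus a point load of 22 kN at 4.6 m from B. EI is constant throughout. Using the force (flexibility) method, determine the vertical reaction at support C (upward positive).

Insert a hinge at B; M_B is the redundant, and each span becomes simply supported.
Rotations at B on the released spans (each span's end-slope, ×1/EI):
  span AB: point load 162 at a = 4.05: Pab(L + a)/(6LEI) = 472.4/EI
  span BC: triangular load, peak 39.5: w₀L³/(45EI) = 1335/EI
  span BC: point load 22 at a = 4.6: Pab(L + b)/(6LEI) = 186.2/EI
  relative rotation θ_0 = (472.4 + 1521)/EI = 1994/EI
A unit hogging moment at B produces rotation L₁/(3EI) + L₂/(3EI) = 6.083/EI.
Compatibility: M_B·(L₁+L₂)/(3EI) = θ_0, giving M_B = 327.7 kN·m (hogging).
Span BC, ΣM about C: R_B^{BC}·11.5 = 1893 + 327.7, so R_B^{BC} = 193.1 kN and R_C = 249.1 − 193.1 = 56.01 kN.

R_C = 56.01 kN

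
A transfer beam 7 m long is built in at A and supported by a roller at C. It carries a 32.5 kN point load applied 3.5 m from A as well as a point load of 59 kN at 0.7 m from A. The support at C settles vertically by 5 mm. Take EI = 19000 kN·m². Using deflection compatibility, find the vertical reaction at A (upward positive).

Choose R_C as the redundant. The primary structure is the cantilever fixed at A.
Deflection at C on the released cantilever, summing each load's contribution:
  point load 32.5 at a = 3.5: Pa²(3L − a)/(6EI) = 1161/EI
  point load 59 at a = 0.7: Pa²(3L − a)/(6EI) = 97.81/EI
  δ_0 = 1259/EI
Flexibility coefficient — unit upward force at C: δ_{CC} = L³/(3EI) = 114.3/EI.
With EI = 19000 kN·m²: δ_0 = 0.066264 m and δ_{CC} = 0.006018 m/kN.
Compatibility — the beam at C must follow the support down by 0.005 m: δ_0 − R_C·δ_{CC} = 0.005, so R_C = (0.066264 − 0.005)/0.006018 = 10.18 kN.
Vertical equilibrium: R_A = ΣP − R_C = 91.5 − 10.18 = 81.32 kN.

R_A = 81.32 kN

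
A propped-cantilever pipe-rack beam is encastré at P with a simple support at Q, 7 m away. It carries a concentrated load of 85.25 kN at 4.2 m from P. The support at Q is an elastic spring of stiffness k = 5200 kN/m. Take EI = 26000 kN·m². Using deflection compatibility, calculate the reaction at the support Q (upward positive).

Take the reaction at Q as the redundant and release it; the primary structure is a cantilever fixed at P.
Free-end deflection of the primary structure under the applied loading (downward +):
  point load 85.25 at a = 4.2: Pa²(3L − a)/(6EI) = 4211/EI
Flexibility coefficient — unit upward force at Q: δ_{QQ} = L³/(3EI) = 114.3/EI.
With EI = 26000 kN·m²: δ_0 = 0.16195 m and δ_{QQ} = 0.004397 m/kN.
Compatibility — the spring shortens by R_Q/k under the reaction it provides: δ_0 − R_Q·δ_{QQ} = R_Q/k. With 1/k = 0.000192 m/kN, R_Q = δ_0 / (δ_{QQ} + 1/k) = 0.16195 / (0.004397 + 0.000192) = 35.28 kN.

R_Q = 35.28 kN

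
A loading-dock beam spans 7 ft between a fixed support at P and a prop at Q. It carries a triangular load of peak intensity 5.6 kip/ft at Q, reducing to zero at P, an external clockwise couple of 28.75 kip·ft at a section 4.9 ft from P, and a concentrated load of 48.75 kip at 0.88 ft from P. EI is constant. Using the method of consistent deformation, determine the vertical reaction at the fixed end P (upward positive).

Remove the prop at Q; the released (primary) structure is a cantilever built in at P.
Downward deflection at the released point Q due to the loads:
  triangular load, peak 5.6 at the free end: 11w₀L⁴/(120EI) = 1233/EI
  clockwise couple 28.75 at a = 4.9: M₀a(2L − a)/(2EI) = 641/EI
  point load 48.75 at a = 0.88: Pa²(3L − a)/(6EI) = 126.6/EI
  δ_0 = 2000/EI
Tip deflection under a unit load at Q: L³/(3EI) = 114.3/EI.
The prop prevents deflection at Q: R_Q = δ_0/δ_{QQ} = 2000/114.3 = 17.49 kip.
Vertical equilibrium: R_P = ΣP − R_Q = 68.35 − 17.49 = 50.86 kip.

R_P = 50.86 kip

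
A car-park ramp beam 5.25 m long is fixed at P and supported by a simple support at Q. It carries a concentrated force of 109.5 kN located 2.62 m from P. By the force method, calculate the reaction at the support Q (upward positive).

Release the roller at Q. Primary structure: cantilever fixed at P.
Free-end deflection of the primary structure under the applied loading (downward +):
  point load 109.5 at a = 2.62: Pa²(3L − a)/(6EI) = 1645/EI
Tip deflection under a unit load at Q: L³/(3EI) = 48.23/EI.
The prop prevents deflection at Q: R_Q = δ_0/δ_{QQ} = 1645/48.23 = 34.1 kN.

R_Q = 34.1 kN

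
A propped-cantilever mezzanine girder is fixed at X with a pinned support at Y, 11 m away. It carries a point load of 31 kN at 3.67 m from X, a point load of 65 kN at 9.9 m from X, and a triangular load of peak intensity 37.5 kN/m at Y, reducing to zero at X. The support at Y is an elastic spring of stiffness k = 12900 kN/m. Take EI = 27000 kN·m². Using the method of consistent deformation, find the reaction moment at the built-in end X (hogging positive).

Remove the prop at Y; the released (primary) structure is a cantilever built in at X.
Deflection at Y on the released cantilever, summing each load's contribution:
  point load 31 at a = 3.67: Pa²(3L − a)/(6EI) = 2041/EI
  point load 65 at a = 9.9: Pa²(3L − a)/(6EI) = 24527/EI
  triangular load, peak 37.5 at the free end: 11w₀L⁴/(120EI) = 50328/EI
  δ_0 = 76896/EI
Flexibility coefficient — unit upward force at Y: δ_{YY} = L³/(3EI) = 443.7/EI.
With EI = 27000 kN·m²: δ_0 = 2.848 m and δ_{YY} = 0.016432 m/kN.
Compatibility — the spring shortens by R_Y/k under the reaction it provides: δ_0 − R_Y·δ_{YY} = R_Y/k. With 1/k = 0.000078 m/kN, R_Y = δ_0 / (δ_{YY} + 1/k) = 2.848 / (0.016432 + 0.000078) = 172.5 kN.
Moment equilibrium about X: M_X = Σ(load moments about X) − R_Y·L = 2270 − 172.5×11 = 372.2 kN·m.

M_X = 372.2 kN·m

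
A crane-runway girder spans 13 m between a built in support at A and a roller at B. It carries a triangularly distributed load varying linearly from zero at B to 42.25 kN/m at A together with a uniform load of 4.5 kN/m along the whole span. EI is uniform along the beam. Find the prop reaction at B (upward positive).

R_B = 76.86 kN

Release the roller at B. Primary structure: cantilever fixed at A.
Downward deflection at the released point B due to the loads:
  triangular load, peak 42.25 at the fixed end: w₀L⁴/(30EI) = 40223/EI
  UDL 4.5: wL⁴/(8EI) = 16066/EI
  δ_0 = 56289/EI
Tip deflection under a unit load at B: L³/(3EI) = 732.3/EI.
The prop prevents deflection at B: R_B = δ_0/δ_{BB} = 56289/732.3 = 76.86 kN.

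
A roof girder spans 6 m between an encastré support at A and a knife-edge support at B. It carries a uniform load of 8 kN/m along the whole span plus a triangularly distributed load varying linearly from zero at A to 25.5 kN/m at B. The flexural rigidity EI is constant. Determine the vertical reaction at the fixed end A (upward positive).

Take the reaction at B as the redundant and release it; the primary structure is a cantilever fixed at A.
Free-end deflection of the primary structure under the applied loading (downward +):
  UDL 8: wL⁴/(8EI) = 1296/EI
  triangular load, peak 25.5 at the free end: 11w₀L⁴/(120EI) = 3029/EI
  δ_0 = 4325/EI
Flexibility coefficient — unit upward force at B: δ_{BB} = L³/(3EI) = 72/EI.
The prop prevents deflection at B: R_B = δ_0/δ_{BB} = 4325/72 = 60.08 kN.
Vertical equilibrium: R_A = ΣP − R_B = 124.5 − 60.08 = 64.42 kN.

R_A = 64.42 kN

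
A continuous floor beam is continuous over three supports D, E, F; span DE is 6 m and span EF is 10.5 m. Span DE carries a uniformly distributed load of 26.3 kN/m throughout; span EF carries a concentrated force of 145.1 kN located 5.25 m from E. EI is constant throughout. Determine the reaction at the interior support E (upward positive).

R_E = 210.3 kN

Insert a hinge at E; M_E is the redundant, and each span becomes simply supported.
Rotations at E on the released spans (each span's end-slope, ×1/EI):
  span DE: UDL 26.3: wL³/(24EI) = 236.7/EI
  span EF: point load 145.1 at a = 5.25: Pab(L + b)/(6LEI) = 999.8/EI
  relative rotation θ_0 = (236.7 + 999.8)/EI = 1237/EI
A unit hogging moment at E produces rotation L₁/(3EI) + L₂/(3EI) = 5.5/EI.
Slope continuity at E: θ_0 = M_E·5.5/EI, so M_E = 1237/5.5 = 224.8 kN·m (hogging).
Span DE, ΣM about D with M_E applied at E: R_E^{DE}·6 = 473.4 + 224.8, so R_E^{DE} = 116.4 kN and R_D = 157.8 − 116.4 = 41.43 kN.
Span EF, ΣM about F: R_E^{EF}·10.5 = 761.8 + 224.8, so R_E^{EF} = 93.96 kN and R_F = 145.1 − 93.96 = 51.14 kN.
R_E = 116.4 + 93.96 = 210.3 kN.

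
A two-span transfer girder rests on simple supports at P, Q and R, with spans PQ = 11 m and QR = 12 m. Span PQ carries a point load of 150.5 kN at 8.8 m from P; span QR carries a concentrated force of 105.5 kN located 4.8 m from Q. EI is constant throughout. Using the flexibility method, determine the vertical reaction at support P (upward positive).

R_P = 8.206 kN

Release continuity at Q by inserting a hinge; the redundant is the internal moment M_Q. The primary structure is two simply-supported spans PQ and QR.
Rotations at Q on the released spans (each span's end-slope, ×1/EI):
  span PQ: point load 150.5 at a = 8.8: Pab(L + a)/(6LEI) = 874.1/EI
  span QR: point load 105.5 at a = 4.8: Pab(L + b)/(6LEI) = 972.3/EI
  relative rotation θ_0 = (874.1 + 972.3)/EI = 1846/EI
A unit hogging moment at Q produces rotation L₁/(3EI) + L₂/(3EI) = 7.667/EI.
Compatibility: M_Q·(L₁+L₂)/(3EI) = θ_0, giving M_Q = 240.8 kN·m (hogging).
Span PQ, ΣM about P with M_Q applied at Q: R_Q^{PQ}·11 = 1324 + 240.8, so R_Q^{PQ} = 142.3 kN and R_P = 150.5 − 142.3 = 8.206 kN.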